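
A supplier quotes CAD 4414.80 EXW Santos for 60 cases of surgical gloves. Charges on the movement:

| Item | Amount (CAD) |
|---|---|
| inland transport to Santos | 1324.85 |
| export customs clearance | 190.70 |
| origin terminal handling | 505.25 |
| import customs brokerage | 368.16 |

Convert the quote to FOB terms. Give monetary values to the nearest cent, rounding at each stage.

FOB price: CAD 6435.60

Not relevant to the conversion: brokerage — on the buyer under both terms; not part of either seller's price.
From EXW to FOB, the seller additionally bears: inland to port, export clearance, origin terminal.
FOB price = 4414.80 + 1324.85 + 190.70 + 505.25 = 6435.60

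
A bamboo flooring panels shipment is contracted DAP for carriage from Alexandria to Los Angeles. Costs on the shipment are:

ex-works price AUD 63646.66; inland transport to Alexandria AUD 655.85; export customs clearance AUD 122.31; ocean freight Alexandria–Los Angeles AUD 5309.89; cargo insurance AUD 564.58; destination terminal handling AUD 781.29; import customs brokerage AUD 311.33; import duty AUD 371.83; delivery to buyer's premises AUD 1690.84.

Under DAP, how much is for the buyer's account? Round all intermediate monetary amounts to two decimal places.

Buyer's account: AUD 683.16

DAP: the seller bears all costs to the named destination except import duty and clearance.
Seller's account: goods 63646.66 + inland to port 655.85 + export clearance 122.31 + freight 5309.89 + insurance 564.58 + destination terminal 781.29 + delivery 1690.84 = 72771.42
Buyer's account: brokerage 311.33 + duty 371.83 = 683.16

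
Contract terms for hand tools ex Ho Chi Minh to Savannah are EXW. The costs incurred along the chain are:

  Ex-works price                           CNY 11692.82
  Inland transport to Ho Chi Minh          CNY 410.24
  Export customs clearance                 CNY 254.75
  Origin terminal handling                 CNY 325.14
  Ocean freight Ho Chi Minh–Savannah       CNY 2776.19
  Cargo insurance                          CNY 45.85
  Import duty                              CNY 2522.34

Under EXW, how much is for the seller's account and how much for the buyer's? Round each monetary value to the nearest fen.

Seller: CNY 11692.82; buyer: CNY 6334.51

EXW: the seller makes goods available at their premises; the buyer bears all onward costs.
Seller's account: goods 11692.82 = 11692.82
Buyer's account: inland to port 410.24 + export clearance 254.75 + origin terminal 325.14 + freight 2776.19 + insurance 45.85 + duty 2522.34 = 6334.51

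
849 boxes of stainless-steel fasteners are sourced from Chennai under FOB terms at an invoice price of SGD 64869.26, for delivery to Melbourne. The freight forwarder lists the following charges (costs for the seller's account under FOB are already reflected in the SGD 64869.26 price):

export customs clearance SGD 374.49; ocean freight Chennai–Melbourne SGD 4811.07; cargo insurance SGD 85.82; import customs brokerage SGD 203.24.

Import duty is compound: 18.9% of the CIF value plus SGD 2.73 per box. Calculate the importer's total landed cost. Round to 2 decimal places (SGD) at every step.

FOB: the seller bears costs until goods are on board at the origin port; the buyer bears freight, insurance and all costs thereafter.
Already in the invoice (seller's account under FOB): export clearance — exclude.
CIF value = FOB price + freight + insurance = 64869.26 + 4811.07 + 85.82 = 69766.15
Ad valorem component: 69766.15 × 18.9% = 13185.80
Specific component: 849 × 2.73 = 2317.77
Import duty = 13185.80 + 2317.77 = 15503.57
Buyer bears: freight 4811.07 + insurance 85.82 + brokerage 203.24 + duty 15503.57 = 20603.70
Landed cost = invoice 64869.26 + 20603.70 = 85472.96

Total landed cost: SGD 85472.96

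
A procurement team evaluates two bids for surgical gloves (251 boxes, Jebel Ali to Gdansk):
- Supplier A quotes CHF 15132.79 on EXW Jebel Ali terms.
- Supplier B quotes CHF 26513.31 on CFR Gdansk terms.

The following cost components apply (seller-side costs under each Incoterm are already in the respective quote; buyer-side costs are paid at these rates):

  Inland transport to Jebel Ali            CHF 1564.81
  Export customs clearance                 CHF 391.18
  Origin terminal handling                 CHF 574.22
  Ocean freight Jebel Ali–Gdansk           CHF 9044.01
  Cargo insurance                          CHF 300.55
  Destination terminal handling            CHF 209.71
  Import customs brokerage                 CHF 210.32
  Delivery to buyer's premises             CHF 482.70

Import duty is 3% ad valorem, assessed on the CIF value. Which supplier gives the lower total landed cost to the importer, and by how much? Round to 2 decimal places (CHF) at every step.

Supplier A (EXW):
CIF value = EXW price + inland to port + export clearance + origin terminal + freight + insurance = 15132.79 + 1564.81 + 391.18 + 574.22 + 9044.01 + 300.55 = 27007.56
Import duty = 27007.56 × 3% = 810.23
Buyer bears (A): 1564.81 + 391.18 + 574.22 + 9044.01 + 300.55 + 209.71 + 210.32 + 482.70 = 12777.50
Landed cost (A) = invoice 15132.79 + 12777.50 + duty 810.23 = 28720.52
Supplier B (CFR):
CIF value = CFR price + insurance = 26513.31 + 300.55 = 26813.86
Import duty = 26813.86 × 3% = 804.42
Buyer bears (B): 300.55 + 209.71 + 210.32 + 482.70 = 1203.28
Landed cost (B) = invoice 26513.31 + 1203.28 + duty 804.42 = 28521.01
Difference = |28720.52 − 28521.01| = 199.51

Supplier B is cheaper by CHF 199.51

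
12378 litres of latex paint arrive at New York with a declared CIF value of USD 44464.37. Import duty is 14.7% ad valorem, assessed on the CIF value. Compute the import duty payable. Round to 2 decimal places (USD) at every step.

Import duty: USD 6536.26

Import duty = 44464.37 × 14.7% = 6536.26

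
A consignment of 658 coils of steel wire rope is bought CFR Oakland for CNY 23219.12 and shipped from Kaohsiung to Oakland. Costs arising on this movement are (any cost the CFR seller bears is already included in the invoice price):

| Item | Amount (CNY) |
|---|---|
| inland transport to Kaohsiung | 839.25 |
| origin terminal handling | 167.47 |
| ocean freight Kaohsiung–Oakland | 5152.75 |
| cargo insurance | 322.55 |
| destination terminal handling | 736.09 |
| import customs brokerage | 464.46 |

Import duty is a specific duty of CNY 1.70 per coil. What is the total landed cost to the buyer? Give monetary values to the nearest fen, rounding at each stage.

Total landed cost: CNY 25860.82

CFR: the seller pays costs through ocean freight to the destination port, but not insurance.
Already in the invoice (seller's account under CFR): inland to port, origin terminal, freight — exclude.
CIF value = CFR price + insurance = 23219.12 + 322.55 = 23541.67
Import duty = 658 × 1.70 = 1118.60
Buyer bears: insurance 322.55 + destination terminal 736.09 + brokerage 464.46 + duty 1118.60 = 2641.70
Landed cost = invoice 23219.12 + 2641.70 = 25860.82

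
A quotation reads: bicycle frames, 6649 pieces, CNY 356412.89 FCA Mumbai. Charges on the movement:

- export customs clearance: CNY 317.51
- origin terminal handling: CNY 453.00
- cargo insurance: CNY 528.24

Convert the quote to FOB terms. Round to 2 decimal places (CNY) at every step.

Not relevant to the conversion: export clearance — on the seller under both FCA and FOB; already in the FCA price and stays in the FOB price. insurance — on the buyer under both terms; not part of either seller's price.
From FCA to FOB, the seller additionally bears: origin terminal.
FOB price = 356412.89 + 453.00 = 356865.89

FOB price: CNY 356865.89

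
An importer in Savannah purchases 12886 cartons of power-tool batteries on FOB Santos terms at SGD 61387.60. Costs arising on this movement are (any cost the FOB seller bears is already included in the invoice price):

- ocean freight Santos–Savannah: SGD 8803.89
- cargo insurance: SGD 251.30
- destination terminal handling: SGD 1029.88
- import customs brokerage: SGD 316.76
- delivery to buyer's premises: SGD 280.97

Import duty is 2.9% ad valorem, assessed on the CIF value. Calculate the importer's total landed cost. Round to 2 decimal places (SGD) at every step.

FOB: the seller bears costs until goods are on board at the origin port; the buyer bears freight, insurance and all costs thereafter.
CIF value = FOB price + freight + insurance = 61387.60 + 8803.89 + 251.30 = 70442.79
Import duty = 70442.79 × 2.9% = 2042.84
Buyer bears: freight 8803.89 + insurance 251.30 + destination terminal 1029.88 + brokerage 316.76 + delivery 280.97 + duty 2042.84 = 12725.64
Landed cost = invoice 61387.60 + 12725.64 = 74113.24

Total landed cost: SGD 74113.24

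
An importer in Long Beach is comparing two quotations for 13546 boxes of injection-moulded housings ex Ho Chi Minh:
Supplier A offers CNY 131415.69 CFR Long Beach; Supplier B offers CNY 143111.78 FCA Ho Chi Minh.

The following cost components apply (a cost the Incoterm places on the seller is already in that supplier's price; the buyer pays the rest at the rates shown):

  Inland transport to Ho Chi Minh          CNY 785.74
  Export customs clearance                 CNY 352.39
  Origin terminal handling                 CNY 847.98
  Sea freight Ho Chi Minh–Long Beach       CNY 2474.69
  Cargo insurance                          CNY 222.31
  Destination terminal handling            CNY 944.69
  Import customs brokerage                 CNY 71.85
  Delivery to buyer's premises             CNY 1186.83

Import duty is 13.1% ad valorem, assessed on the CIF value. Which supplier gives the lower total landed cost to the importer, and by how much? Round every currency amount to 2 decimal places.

Supplier A is cheaper by CNY 16986.22

Supplier A (CFR):
CIF value = CFR price + insurance = 131415.69 + 222.31 = 131638.00
Import duty = 131638.00 × 13.1% = 17244.58
Buyer bears (A): 222.31 + 944.69 + 71.85 + 1186.83 = 2425.68
Landed cost (A) = invoice 131415.69 + 2425.68 + duty 17244.58 = 151085.95
Supplier B (FCA):
CIF value = FCA price + origin terminal + freight + insurance = 143111.78 + 847.98 + 2474.69 + 222.31 = 146656.76
Import duty = 146656.76 × 13.1% = 19212.04
Buyer bears (B): 847.98 + 2474.69 + 222.31 + 944.69 + 71.85 + 1186.83 = 5748.35
Landed cost (B) = invoice 143111.78 + 5748.35 + duty 19212.04 = 168072.17
Difference = |151085.95 − 168072.17| = 16986.22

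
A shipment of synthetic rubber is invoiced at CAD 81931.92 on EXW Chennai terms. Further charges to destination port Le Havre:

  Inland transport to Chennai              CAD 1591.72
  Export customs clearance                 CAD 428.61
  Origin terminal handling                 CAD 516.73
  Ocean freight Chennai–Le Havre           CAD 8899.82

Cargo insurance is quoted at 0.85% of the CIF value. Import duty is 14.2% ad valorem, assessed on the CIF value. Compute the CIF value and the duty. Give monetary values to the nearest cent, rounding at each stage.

CIF value: CAD 94169.24; import duty: CAD 13372.03

Let C be the CIF value. C = EXW price + pre-shipment costs + freight + 0.85% × C
C − 0.85% × C = 81931.92 + 1591.72 + 428.61 + 516.73 + 8899.82
0.9915 × C = 93368.80
C = 93368.80 / 0.9915 = 94169.24
Insurance premium = 0.85% × 94169.24 = 800.44
Import duty = 94169.24 × 14.2% = 13372.03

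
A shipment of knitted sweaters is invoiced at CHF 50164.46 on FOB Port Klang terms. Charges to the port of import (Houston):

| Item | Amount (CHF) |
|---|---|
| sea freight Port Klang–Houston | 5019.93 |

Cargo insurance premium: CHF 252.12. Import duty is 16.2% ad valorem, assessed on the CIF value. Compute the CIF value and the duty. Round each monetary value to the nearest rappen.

CIF value: CHF 55436.51; import duty: CHF 8980.71

CIF = FOB price + freight + insurance
CIF = 50164.46 + 5019.93 + 252.12 = 55436.51
Import duty = 55436.51 × 16.2% = 8980.71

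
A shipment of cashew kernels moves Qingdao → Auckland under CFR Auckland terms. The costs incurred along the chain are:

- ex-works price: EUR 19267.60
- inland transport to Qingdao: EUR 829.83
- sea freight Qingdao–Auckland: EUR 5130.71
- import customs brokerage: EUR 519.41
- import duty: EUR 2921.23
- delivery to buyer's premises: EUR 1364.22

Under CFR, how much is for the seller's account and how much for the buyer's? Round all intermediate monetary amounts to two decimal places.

Seller: EUR 25228.14; buyer: EUR 4804.86

CFR: the seller pays costs through ocean freight to the destination port, but not insurance.
Seller's account: goods 19267.60 + inland to port 829.83 + freight 5130.71 = 25228.14
Buyer's account: brokerage 519.41 + duty 2921.23 + delivery 1364.22 = 4804.86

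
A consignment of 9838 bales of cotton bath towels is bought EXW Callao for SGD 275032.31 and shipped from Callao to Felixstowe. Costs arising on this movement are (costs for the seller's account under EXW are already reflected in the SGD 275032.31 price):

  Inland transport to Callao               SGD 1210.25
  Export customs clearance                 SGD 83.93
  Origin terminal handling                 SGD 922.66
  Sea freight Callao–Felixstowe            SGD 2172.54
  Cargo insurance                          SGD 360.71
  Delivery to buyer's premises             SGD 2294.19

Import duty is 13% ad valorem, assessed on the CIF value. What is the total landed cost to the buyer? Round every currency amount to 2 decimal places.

EXW: the seller makes goods available at their premises; the buyer bears all onward costs.
CIF value = EXW price + inland to port + export clearance + origin terminal + freight + insurance = 275032.31 + 1210.25 + 83.93 + 922.66 + 2172.54 + 360.71 = 279782.40
Import duty = 279782.40 × 13% = 36371.71
Buyer bears: inland to port 1210.25 + export clearance 83.93 + origin terminal 922.66 + freight 2172.54 + insurance 360.71 + delivery 2294.19 + duty 36371.71 = 43415.99
Landed cost = invoice 275032.31 + 43415.99 = 318448.30

Total landed cost: SGD 318448.30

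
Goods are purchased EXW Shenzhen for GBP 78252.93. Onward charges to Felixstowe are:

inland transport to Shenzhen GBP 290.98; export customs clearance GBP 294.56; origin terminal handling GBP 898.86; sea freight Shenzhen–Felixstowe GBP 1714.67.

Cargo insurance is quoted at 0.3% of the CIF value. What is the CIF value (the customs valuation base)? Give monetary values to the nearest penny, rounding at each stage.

Let C be the CIF value. C = EXW price + pre-shipment costs + freight + 0.3% × C
C − 0.3% × C = 78252.93 + 290.98 + 294.56 + 898.86 + 1714.67
0.997 × C = 81452.00
C = 81452.00 / 0.997 = 81697.09
Insurance premium = 0.3% × 81697.09 = 245.09

CIF value: GBP 81697.09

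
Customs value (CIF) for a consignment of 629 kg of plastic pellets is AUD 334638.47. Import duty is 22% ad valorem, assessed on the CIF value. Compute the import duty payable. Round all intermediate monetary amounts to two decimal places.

Import duty: AUD 73620.46

Import duty = 334638.47 × 22% = 73620.46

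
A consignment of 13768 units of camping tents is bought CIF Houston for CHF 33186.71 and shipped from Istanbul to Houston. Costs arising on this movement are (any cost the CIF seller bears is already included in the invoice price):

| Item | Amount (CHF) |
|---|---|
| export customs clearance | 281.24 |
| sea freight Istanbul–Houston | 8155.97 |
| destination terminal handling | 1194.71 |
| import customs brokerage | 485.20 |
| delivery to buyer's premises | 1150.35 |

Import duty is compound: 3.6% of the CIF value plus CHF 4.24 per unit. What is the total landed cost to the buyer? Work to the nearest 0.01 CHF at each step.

Total landed cost: CHF 95588.01

CIF: the seller pays costs through ocean freight and marine insurance to the destination port.
Already in the invoice (seller's account under CIF): export clearance, freight — exclude.
The CIF price already equals the CIF value: 33186.71
Ad valorem component: 33186.71 × 3.6% = 1194.72
Specific component: 13768 × 4.24 = 58376.32
Import duty = 1194.72 + 58376.32 = 59571.04
Buyer bears: destination terminal 1194.71 + brokerage 485.20 + delivery 1150.35 + duty 59571.04 = 62401.30
Landed cost = invoice 33186.71 + 62401.30 = 95588.01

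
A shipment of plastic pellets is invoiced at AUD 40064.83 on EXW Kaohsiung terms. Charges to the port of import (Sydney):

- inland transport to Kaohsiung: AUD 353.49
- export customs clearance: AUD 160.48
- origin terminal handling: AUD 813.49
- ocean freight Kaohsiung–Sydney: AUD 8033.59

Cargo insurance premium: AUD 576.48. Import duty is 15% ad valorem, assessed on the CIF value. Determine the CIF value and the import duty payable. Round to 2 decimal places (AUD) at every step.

CIF = EXW price + pre-shipment costs + freight + insurance
CIF = 40064.83 + 353.49 + 160.48 + 813.49 + 8033.59 + 576.48 = 50002.36
Import duty = 50002.36 × 15% = 7500.35

CIF value: AUD 50002.36; import duty: AUD 7500.35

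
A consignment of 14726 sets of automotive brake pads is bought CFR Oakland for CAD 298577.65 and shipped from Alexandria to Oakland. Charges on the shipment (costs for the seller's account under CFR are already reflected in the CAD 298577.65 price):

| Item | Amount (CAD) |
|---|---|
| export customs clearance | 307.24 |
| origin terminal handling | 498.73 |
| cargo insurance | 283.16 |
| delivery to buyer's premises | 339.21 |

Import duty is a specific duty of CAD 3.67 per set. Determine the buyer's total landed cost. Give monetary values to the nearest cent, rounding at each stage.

Total landed cost: CAD 353244.44

CFR: the seller pays costs through ocean freight to the destination port, but not insurance.
Already in the invoice (seller's account under CFR): export clearance, origin terminal — exclude.
CIF value = CFR price + insurance = 298577.65 + 283.16 = 298860.81
Import duty = 14726 × 3.67 = 54044.42
Buyer bears: insurance 283.16 + delivery 339.21 + duty 54044.42 = 54666.79
Landed cost = invoice 298577.65 + 54666.79 = 353244.44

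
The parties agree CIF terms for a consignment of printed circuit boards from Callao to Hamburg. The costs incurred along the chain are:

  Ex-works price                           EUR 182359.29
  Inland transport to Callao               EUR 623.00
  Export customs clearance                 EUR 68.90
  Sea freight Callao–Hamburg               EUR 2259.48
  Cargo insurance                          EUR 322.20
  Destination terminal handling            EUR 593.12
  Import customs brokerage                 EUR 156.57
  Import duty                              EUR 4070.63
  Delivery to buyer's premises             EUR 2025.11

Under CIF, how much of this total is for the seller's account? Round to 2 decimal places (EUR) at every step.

CIF: the seller pays costs through ocean freight and marine insurance to the destination port.
Seller's account: goods 182359.29 + inland to port 623.00 + export clearance 68.90 + freight 2259.48 + insurance 322.20 = 185632.87
Buyer's account: destination terminal 593.12 + brokerage 156.57 + duty 4070.63 + delivery 2025.11 = 6845.43

Seller's account: EUR 185632.87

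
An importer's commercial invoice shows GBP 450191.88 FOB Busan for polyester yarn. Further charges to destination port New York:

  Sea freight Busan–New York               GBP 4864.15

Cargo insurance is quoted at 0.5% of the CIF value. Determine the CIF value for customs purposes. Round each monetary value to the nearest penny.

Let C be the CIF value. C = FOB price + freight + 0.5% × C
C − 0.5% × C = 450191.88 + 4864.15
0.995 × C = 455056.03
C = 455056.03 / 0.995 = 457342.74
Insurance premium = 0.5% × 457342.74 = 2286.71

CIF value: GBP 457342.74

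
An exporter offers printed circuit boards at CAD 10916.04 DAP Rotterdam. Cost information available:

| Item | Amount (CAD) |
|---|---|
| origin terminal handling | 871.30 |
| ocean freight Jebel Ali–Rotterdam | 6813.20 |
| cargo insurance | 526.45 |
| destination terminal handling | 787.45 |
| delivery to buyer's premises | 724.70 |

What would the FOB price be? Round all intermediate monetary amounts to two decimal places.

FOB price: CAD 2064.24

Not relevant to the conversion: origin terminal — on the seller under both DAP and FOB; already in the DAP price and stays in the FOB price.
From DAP to FOB, the seller no longer bears: freight, insurance, destination terminal, delivery.
FOB price = 10916.04 − 6813.20 − 526.45 − 787.45 − 724.70 = 2064.24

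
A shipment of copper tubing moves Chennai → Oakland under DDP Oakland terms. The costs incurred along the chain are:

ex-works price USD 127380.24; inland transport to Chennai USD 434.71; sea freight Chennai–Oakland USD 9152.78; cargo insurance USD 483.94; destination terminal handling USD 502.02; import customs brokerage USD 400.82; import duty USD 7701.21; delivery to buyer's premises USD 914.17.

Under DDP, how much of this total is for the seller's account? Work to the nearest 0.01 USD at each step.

Seller's account: USD 146969.89

DDP: the seller bears all costs including import duty.
Seller's account: goods 127380.24 + inland to port 434.71 + freight 9152.78 + insurance 483.94 + destination terminal 502.02 + brokerage 400.82 + duty 7701.21 + delivery 914.17 = 146969.89
Buyer's account: 0.00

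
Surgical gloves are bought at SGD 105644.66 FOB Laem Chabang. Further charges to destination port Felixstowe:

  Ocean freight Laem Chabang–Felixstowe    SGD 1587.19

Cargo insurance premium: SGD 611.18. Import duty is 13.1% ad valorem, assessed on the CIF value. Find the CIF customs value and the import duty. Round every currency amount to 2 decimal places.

CIF value: SGD 107843.03; import duty: SGD 14127.44

CIF = FOB price + freight + insurance
CIF = 105644.66 + 1587.19 + 611.18 = 107843.03
Import duty = 107843.03 × 13.1% = 14127.44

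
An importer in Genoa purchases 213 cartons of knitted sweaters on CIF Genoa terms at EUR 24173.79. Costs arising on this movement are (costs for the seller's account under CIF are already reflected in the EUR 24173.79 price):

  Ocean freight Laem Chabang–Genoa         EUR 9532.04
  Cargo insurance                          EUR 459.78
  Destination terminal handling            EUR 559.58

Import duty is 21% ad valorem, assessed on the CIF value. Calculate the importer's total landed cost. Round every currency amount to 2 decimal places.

Total landed cost: EUR 29809.87

CIF: the seller pays costs through ocean freight and marine insurance to the destination port.
Already in the invoice (seller's account under CIF): freight, insurance — exclude.
The CIF price already equals the CIF value: 24173.79
Import duty = 24173.79 × 21% = 5076.50
Buyer bears: destination terminal 559.58 + duty 5076.50 = 5636.08
Landed cost = invoice 24173.79 + 5636.08 = 29809.87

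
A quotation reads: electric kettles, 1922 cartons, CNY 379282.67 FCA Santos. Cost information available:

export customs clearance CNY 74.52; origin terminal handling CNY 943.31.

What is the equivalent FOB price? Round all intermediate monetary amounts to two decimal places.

Not relevant to the conversion: export clearance — on the seller under both FCA and FOB; already in the FCA price and stays in the FOB price.
From FCA to FOB, the seller additionally bears: origin terminal.
FOB price = 379282.67 + 943.31 = 380225.98

FOB price: CNY 380225.98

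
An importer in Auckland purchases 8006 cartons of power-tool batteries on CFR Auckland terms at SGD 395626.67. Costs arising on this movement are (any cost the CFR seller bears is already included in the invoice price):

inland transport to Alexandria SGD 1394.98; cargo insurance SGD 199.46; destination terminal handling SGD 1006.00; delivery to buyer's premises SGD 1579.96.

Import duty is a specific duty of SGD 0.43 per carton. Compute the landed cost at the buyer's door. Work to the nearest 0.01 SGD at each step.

Total landed cost: SGD 401854.67

CFR: the seller pays costs through ocean freight to the destination port, but not insurance.
Already in the invoice (seller's account under CFR): inland to port — exclude.
CIF value = CFR price + insurance = 395626.67 + 199.46 = 395826.13
Import duty = 8006 × 0.43 = 3442.58
Buyer bears: insurance 199.46 + destination terminal 1006.00 + delivery 1579.96 + duty 3442.58 = 6228.00
Landed cost = invoice 395626.67 + 6228.00 = 401854.67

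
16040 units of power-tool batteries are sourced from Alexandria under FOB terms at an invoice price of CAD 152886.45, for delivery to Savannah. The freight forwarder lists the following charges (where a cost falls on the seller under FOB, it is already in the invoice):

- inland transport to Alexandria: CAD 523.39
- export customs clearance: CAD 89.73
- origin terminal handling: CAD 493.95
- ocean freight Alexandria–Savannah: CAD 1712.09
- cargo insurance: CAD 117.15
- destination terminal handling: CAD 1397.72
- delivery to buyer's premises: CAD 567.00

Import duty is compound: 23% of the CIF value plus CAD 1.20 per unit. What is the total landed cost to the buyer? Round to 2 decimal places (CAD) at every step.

Total landed cost: CAD 211513.02

FOB: the seller bears costs until goods are on board at the origin port; the buyer bears freight, insurance and all costs thereafter.
Already in the invoice (seller's account under FOB): inland to port, export clearance, origin terminal — exclude.
CIF value = FOB price + freight + insurance = 152886.45 + 1712.09 + 117.15 = 154715.69
Ad valorem component: 154715.69 × 23% = 35584.61
Specific component: 16040 × 1.20 = 19248.00
Import duty = 35584.61 + 19248.00 = 54832.61
Buyer bears: freight 1712.09 + insurance 117.15 + destination terminal 1397.72 + delivery 567.00 + duty 54832.61 = 58626.57
Landed cost = invoice 152886.45 + 58626.57 = 211513.02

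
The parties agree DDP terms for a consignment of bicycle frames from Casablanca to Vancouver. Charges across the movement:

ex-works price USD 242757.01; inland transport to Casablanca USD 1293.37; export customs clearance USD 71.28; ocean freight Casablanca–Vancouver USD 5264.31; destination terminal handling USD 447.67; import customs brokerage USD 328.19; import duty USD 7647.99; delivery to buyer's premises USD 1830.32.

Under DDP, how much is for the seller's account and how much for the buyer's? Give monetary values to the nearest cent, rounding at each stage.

Seller: USD 259640.14; buyer: USD 0.00

DDP: the seller bears all costs including import duty.
Seller's account: goods 242757.01 + inland to port 1293.37 + export clearance 71.28 + freight 5264.31 + destination terminal 447.67 + brokerage 328.19 + duty 7647.99 + delivery 1830.32 = 259640.14
Buyer's account: 0.00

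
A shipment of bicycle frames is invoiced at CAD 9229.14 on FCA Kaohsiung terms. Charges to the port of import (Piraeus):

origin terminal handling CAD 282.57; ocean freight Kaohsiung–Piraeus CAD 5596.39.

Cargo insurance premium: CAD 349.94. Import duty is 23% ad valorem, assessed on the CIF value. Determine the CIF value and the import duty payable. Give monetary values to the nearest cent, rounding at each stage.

CIF = FCA price + pre-shipment costs + freight + insurance
CIF = 9229.14 + 282.57 + 5596.39 + 349.94 = 15458.04
Import duty = 15458.04 × 23% = 3555.35

CIF value: CAD 15458.04; import duty: CAD 3555.35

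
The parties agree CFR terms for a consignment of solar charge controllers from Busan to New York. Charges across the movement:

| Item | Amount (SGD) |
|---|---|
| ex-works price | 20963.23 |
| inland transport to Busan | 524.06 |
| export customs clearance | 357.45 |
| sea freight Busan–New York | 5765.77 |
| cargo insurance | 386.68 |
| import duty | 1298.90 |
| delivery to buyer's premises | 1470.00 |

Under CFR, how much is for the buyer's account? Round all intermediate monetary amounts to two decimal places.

CFR: the seller pays costs through ocean freight to the destination port, but not insurance.
Seller's account: goods 20963.23 + inland to port 524.06 + export clearance 357.45 + freight 5765.77 = 27610.51
Buyer's account: insurance 386.68 + duty 1298.90 + delivery 1470.00 = 3155.58

Buyer's account: SGD 3155.58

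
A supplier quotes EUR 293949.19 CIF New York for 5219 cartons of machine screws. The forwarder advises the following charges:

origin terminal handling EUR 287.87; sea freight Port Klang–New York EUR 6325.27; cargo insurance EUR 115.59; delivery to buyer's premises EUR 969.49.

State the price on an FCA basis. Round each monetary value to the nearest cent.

FCA price: EUR 287220.46

Not relevant to the conversion: delivery — on the buyer under both terms; not part of either seller's price.
From CIF to FCA, the seller no longer bears: origin terminal, freight, insurance.
FCA price = 293949.19 − 287.87 − 6325.27 − 115.59 = 287220.46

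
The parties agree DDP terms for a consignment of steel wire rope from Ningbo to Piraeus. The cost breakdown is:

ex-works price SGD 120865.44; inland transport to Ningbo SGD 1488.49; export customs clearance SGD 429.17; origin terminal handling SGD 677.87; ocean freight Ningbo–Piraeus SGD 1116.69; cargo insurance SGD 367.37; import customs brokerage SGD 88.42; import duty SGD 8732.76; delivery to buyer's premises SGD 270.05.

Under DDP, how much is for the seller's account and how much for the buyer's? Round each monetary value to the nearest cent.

DDP: the seller bears all costs including import duty.
Seller's account: goods 120865.44 + inland to port 1488.49 + export clearance 429.17 + origin terminal 677.87 + freight 1116.69 + insurance 367.37 + brokerage 88.42 + duty 8732.76 + delivery 270.05 = 134036.26
Buyer's account: 0.00

Seller: SGD 134036.26; buyer: SGD 0.00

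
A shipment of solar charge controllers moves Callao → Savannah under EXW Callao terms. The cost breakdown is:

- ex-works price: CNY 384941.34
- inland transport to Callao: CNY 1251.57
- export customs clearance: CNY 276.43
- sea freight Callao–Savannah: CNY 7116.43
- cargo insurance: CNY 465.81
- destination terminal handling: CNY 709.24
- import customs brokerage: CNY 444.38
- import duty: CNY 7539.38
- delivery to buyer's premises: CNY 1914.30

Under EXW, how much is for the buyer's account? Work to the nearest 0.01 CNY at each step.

Buyer's account: CNY 19717.54

EXW: the seller makes goods available at their premises; the buyer bears all onward costs.
Seller's account: goods 384941.34 = 384941.34
Buyer's account: inland to port 1251.57 + export clearance 276.43 + freight 7116.43 + insurance 465.81 + destination terminal 709.24 + brokerage 444.38 + duty 7539.38 + delivery 1914.30 = 19717.54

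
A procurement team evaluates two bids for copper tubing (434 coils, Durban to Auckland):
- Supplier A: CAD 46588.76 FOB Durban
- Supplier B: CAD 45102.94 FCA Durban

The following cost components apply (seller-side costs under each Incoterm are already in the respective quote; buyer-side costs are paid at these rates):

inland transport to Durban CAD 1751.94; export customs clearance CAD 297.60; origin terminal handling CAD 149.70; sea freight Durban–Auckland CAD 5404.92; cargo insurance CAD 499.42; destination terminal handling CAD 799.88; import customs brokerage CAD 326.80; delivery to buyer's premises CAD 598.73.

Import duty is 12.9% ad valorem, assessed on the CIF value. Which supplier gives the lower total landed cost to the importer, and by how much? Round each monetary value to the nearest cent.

Supplier A (FOB):
CIF value = FOB price + freight + insurance = 46588.76 + 5404.92 + 499.42 = 52493.10
Import duty = 52493.10 × 12.9% = 6771.61
Buyer bears (A): 5404.92 + 499.42 + 799.88 + 326.80 + 598.73 = 7629.75
Landed cost (A) = invoice 46588.76 + 7629.75 + duty 6771.61 = 60990.12
Supplier B (FCA):
CIF value = FCA price + origin terminal + freight + insurance = 45102.94 + 149.70 + 5404.92 + 499.42 = 51156.98
Import duty = 51156.98 × 12.9% = 6599.25
Buyer bears (B): 149.70 + 5404.92 + 499.42 + 799.88 + 326.80 + 598.73 = 7779.45
Landed cost (B) = invoice 45102.94 + 7779.45 + duty 6599.25 = 59481.64
Difference = |60990.12 − 59481.64| = 1508.48

Supplier B is cheaper by CAD 1508.48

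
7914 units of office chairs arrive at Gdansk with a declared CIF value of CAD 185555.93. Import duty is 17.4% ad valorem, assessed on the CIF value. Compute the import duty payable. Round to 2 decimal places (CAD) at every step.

Import duty: CAD 32286.73

Import duty = 185555.93 × 17.4% = 32286.73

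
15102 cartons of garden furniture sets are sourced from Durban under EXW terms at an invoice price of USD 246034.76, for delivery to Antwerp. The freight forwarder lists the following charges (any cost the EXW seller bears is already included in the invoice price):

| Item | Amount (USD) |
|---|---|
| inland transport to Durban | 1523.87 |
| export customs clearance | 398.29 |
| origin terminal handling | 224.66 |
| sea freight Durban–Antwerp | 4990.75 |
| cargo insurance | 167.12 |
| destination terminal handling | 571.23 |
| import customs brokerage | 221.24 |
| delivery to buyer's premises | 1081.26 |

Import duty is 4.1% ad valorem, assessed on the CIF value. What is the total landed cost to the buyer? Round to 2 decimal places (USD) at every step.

Total landed cost: USD 265600.10

EXW: the seller makes goods available at their premises; the buyer bears all onward costs.
CIF value = EXW price + inland to port + export clearance + origin terminal + freight + insurance = 246034.76 + 1523.87 + 398.29 + 224.66 + 4990.75 + 167.12 = 253339.45
Import duty = 253339.45 × 4.1% = 10386.92
Buyer bears: inland to port 1523.87 + export clearance 398.29 + origin terminal 224.66 + freight 4990.75 + insurance 167.12 + destination terminal 571.23 + brokerage 221.24 + delivery 1081.26 + duty 10386.92 = 19565.34
Landed cost = invoice 246034.76 + 19565.34 = 265600.10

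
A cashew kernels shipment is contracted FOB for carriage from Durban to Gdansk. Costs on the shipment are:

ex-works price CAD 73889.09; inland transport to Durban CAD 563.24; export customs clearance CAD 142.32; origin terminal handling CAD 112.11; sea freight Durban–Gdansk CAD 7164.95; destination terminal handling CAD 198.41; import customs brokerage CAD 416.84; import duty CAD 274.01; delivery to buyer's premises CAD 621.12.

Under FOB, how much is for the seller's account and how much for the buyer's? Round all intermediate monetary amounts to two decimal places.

Seller: CAD 74706.76; buyer: CAD 8675.33

FOB: the seller bears costs until goods are on board at the origin port; the buyer bears freight, insurance and all costs thereafter.
Seller's account: goods 73889.09 + inland to port 563.24 + export clearance 142.32 + origin terminal 112.11 = 74706.76
Buyer's account: freight 7164.95 + destination terminal 198.41 + brokerage 416.84 + duty 274.01 + delivery 621.12 = 8675.33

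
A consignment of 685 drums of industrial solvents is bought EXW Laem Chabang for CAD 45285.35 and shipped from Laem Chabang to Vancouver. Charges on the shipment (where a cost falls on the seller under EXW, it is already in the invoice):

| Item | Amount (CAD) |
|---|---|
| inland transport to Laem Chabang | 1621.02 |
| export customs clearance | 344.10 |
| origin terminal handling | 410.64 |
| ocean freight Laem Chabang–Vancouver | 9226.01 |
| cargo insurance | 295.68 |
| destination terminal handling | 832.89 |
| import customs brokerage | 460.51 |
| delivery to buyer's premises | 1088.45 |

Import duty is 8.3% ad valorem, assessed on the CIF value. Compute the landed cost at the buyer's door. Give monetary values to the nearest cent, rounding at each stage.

Total landed cost: CAD 64310.82

EXW: the seller makes goods available at their premises; the buyer bears all onward costs.
CIF value = EXW price + inland to port + export clearance + origin terminal + freight + insurance = 45285.35 + 1621.02 + 344.10 + 410.64 + 9226.01 + 295.68 = 57182.80
Import duty = 57182.80 × 8.3% = 4746.17
Buyer bears: inland to port 1621.02 + export clearance 344.10 + origin terminal 410.64 + freight 9226.01 + insurance 295.68 + destination terminal 832.89 + brokerage 460.51 + delivery 1088.45 + duty 4746.17 = 19025.47
Landed cost = invoice 45285.35 + 19025.47 = 64310.82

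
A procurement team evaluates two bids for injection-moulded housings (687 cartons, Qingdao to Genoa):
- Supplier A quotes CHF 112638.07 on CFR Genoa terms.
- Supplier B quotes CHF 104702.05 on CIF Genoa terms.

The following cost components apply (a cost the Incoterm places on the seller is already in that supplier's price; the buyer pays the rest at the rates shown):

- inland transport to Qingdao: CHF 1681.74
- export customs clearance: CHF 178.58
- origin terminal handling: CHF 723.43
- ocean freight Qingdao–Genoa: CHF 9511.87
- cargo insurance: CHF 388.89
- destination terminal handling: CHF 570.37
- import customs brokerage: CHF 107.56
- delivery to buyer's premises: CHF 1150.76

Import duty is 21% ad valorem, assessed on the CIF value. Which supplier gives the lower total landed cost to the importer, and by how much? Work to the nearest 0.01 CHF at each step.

Supplier B is cheaper by CHF 10073.14

Supplier A (CFR):
CIF value = CFR price + insurance = 112638.07 + 388.89 = 113026.96
Import duty = 113026.96 × 21% = 23735.66
Buyer bears (A): 388.89 + 570.37 + 107.56 + 1150.76 = 2217.58
Landed cost (A) = invoice 112638.07 + 2217.58 + duty 23735.66 = 138591.31
Supplier B (CIF):
The CIF price already equals the CIF value: 104702.05
Import duty = 104702.05 × 21% = 21987.43
Buyer bears (B): 570.37 + 107.56 + 1150.76 = 1828.69
Landed cost (B) = invoice 104702.05 + 1828.69 + duty 21987.43 = 128518.17
Difference = |138591.31 − 128518.17| = 10073.14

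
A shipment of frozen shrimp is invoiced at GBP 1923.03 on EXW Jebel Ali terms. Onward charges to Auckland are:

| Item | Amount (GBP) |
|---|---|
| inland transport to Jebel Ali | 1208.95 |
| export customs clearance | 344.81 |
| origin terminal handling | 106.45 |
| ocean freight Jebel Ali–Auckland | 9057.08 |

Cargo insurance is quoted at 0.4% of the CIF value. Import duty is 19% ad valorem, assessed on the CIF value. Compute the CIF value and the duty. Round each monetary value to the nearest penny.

Let C be the CIF value. C = EXW price + pre-shipment costs + freight + 0.4% × C
C − 0.4% × C = 1923.03 + 1208.95 + 344.81 + 106.45 + 9057.08
0.996 × C = 12640.32
C = 12640.32 / 0.996 = 12691.08
Insurance premium = 0.4% × 12691.08 = 50.76
Import duty = 12691.08 × 19% = 2411.31

CIF value: GBP 12691.08; import duty: GBP 2411.31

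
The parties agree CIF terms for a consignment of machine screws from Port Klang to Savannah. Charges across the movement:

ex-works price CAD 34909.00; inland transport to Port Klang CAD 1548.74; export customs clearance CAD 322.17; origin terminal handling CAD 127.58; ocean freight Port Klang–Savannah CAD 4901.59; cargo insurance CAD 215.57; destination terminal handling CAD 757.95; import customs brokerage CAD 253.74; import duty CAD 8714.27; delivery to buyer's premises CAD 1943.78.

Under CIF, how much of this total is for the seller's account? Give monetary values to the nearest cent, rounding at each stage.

CIF: the seller pays costs through ocean freight and marine insurance to the destination port.
Seller's account: goods 34909.00 + inland to port 1548.74 + export clearance 322.17 + origin terminal 127.58 + freight 4901.59 + insurance 215.57 = 42024.65
Buyer's account: destination terminal 757.95 + brokerage 253.74 + duty 8714.27 + delivery 1943.78 = 11669.74

Seller's account: CAD 42024.65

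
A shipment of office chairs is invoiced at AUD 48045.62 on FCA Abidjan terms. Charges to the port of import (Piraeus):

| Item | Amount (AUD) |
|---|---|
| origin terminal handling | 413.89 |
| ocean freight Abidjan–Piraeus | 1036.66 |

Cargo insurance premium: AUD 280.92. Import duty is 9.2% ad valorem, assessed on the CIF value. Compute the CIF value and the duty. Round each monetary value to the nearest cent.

CIF value: AUD 49777.09; import duty: AUD 4579.49

CIF = FCA price + pre-shipment costs + freight + insurance
CIF = 48045.62 + 413.89 + 1036.66 + 280.92 = 49777.09
Import duty = 49777.09 × 9.2% = 4579.49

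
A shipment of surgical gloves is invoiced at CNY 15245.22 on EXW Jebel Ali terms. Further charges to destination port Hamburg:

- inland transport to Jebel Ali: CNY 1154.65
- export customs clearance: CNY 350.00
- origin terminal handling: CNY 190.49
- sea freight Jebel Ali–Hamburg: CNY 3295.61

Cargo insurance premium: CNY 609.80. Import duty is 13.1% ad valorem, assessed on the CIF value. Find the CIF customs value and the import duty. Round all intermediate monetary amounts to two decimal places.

CIF = EXW price + pre-shipment costs + freight + insurance
CIF = 15245.22 + 1154.65 + 350.00 + 190.49 + 3295.61 + 609.80 = 20845.77
Import duty = 20845.77 × 13.1% = 2730.80

CIF value: CNY 20845.77; import duty: CNY 2730.80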